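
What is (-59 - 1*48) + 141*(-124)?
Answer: -17591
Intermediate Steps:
(-59 - 1*48) + 141*(-124) = (-59 - 48) - 17484 = -107 - 17484 = -17591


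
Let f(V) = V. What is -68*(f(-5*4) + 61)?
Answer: -2788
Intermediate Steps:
-68*(f(-5*4) + 61) = -68*(-5*4 + 61) = -68*(-20 + 61) = -68*41 = -2788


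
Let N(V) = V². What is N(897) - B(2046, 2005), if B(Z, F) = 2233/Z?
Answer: 149657071/186 ≈ 8.0461e+5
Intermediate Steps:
N(897) - B(2046, 2005) = 897² - 2233/2046 = 804609 - 2233/2046 = 804609 - 1*203/186 = 804609 - 203/186 = 149657071/186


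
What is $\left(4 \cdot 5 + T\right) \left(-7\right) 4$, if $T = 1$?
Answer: $-588$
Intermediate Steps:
$\left(4 \cdot 5 + T\right) \left(-7\right) 4 = \left(4 \cdot 5 + 1\right) \left(-7\right) 4 = \left(20 + 1\right) \left(-7\right) 4 = 21 \left(-7\right) 4 = \left(-147\right) 4 = -588$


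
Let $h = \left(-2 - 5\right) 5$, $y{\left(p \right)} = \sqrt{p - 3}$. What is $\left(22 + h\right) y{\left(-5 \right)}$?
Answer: $- 26 i \sqrt{2} \approx - 36.77 i$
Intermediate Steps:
$y{\left(p \right)} = \sqrt{-3 + p}$
$h = -35$ ($h = \left(-7\right) 5 = -35$)
$\left(22 + h\right) y{\left(-5 \right)} = \left(22 - 35\right) \sqrt{-3 - 5} = - 13 \sqrt{-8} = - 13 \cdot 2 i \sqrt{2} = - 26 i \sqrt{2}$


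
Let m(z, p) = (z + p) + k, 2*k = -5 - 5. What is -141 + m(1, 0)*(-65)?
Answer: 119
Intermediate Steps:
k = -5 (k = (-5 - 5)/2 = (1/2)*(-10) = -5)
m(z, p) = -5 + p + z (m(z, p) = (z + p) - 5 = (p + z) - 5 = -5 + p + z)
-141 + m(1, 0)*(-65) = -141 + (-5 + 0 + 1)*(-65) = -141 - 4*(-65) = -141 + 260 = 119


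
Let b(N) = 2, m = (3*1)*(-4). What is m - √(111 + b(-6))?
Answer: -12 - √113 ≈ -22.630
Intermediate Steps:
m = -12 (m = 3*(-4) = -12)
m - √(111 + b(-6)) = -12 - √(111 + 2) = -12 - √113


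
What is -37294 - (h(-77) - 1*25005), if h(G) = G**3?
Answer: 444244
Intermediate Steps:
-37294 - (h(-77) - 1*25005) = -37294 - ((-77)**3 - 1*25005) = -37294 - (-456533 - 25005) = -37294 - 1*(-481538) = -37294 + 481538 = 444244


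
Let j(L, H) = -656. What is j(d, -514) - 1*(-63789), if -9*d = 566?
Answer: 63133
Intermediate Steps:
d = -566/9 (d = -⅑*566 = -566/9 ≈ -62.889)
j(d, -514) - 1*(-63789) = -656 - 1*(-63789) = -656 + 63789 = 63133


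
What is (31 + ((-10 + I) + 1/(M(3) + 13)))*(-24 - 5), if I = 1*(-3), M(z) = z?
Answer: -8381/16 ≈ -523.81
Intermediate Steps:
I = -3
(31 + ((-10 + I) + 1/(M(3) + 13)))*(-24 - 5) = (31 + ((-10 - 3) + 1/(3 + 13)))*(-24 - 5) = (31 + (-13 + 1/16))*(-29) = (31 - 207/16)*(-29) = (289/16)*(-29) = -8381/16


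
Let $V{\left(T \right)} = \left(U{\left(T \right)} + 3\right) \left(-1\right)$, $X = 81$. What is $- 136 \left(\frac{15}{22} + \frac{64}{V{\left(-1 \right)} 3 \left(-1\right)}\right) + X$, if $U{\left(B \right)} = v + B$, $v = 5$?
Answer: $- \frac{98453}{231} \approx -426.2$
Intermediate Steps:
$U{\left(B \right)} = 5 + B$
$V{\left(T \right)} = -8 - T$ ($V{\left(T \right)} = \left(\left(5 + T\right) + 3\right) \left(-1\right) = \left(8 + T\right) \left(-1\right) = -8 - T$)
$- 136 \left(\frac{15}{22} + \frac{64}{V{\left(-1 \right)} 3 \left(-1\right)}\right) + X = - 136 \left(\frac{15}{22} + \frac{64}{\left(-8 - -1\right) 3 \left(-1\right)}\right) + 81 = - 136 \left(15 \cdot \frac{1}{22} + \frac{64}{\left(-8 + 1\right) 3 \left(-1\right)}\right) + 81 = - 136 \left(\frac{15}{22} + \frac{64}{\left(-7\right) 3 \left(-1\right)}\right) + 81 = - 136 \left(\frac{15}{22} + \frac{64}{\left(-21\right) \left(-1\right)}\right) + 81 = - 136 \left(\frac{15}{22} + \frac{64}{21}\right) + 81 = \left(-136\right) \frac{1723}{462} + 81 = - \frac{117164}{231} + 81 = - \frac{98453}{231}$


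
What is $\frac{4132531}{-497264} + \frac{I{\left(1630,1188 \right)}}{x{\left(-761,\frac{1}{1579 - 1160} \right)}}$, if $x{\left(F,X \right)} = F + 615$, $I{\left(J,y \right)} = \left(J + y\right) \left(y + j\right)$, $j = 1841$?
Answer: $- \frac{2122555307067}{36300272} \approx -58472.0$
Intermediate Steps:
$I{\left(J,y \right)} = \left(1841 + y\right) \left(J + y\right)$ ($I{\left(J,y \right)} = \left(J + y\right) \left(y + 1841\right) = \left(J + y\right) \left(1841 + y\right) = \left(1841 + y\right) \left(J + y\right)$)
$x{\left(F,X \right)} = 615 + F$
$\frac{4132531}{-497264} + \frac{I{\left(1630,1188 \right)}}{x{\left(-761,\frac{1}{1579 - 1160} \right)}} = \frac{4132531}{-497264} + \frac{1188^{2} + 1841 \cdot 1630 + 1841 \cdot 1188 + 1630 \cdot 1188}{615 - 761} = 4132531 \left(- \frac{1}{497264}\right) + \frac{1411344 + 3000830 + 2187108 + 1936440}{-146} = - \frac{4132531}{497264} + 8535722 \left(- \frac{1}{146}\right) = - \frac{4132531}{497264} - \frac{4267861}{73} = - \frac{2122555307067}{36300272}$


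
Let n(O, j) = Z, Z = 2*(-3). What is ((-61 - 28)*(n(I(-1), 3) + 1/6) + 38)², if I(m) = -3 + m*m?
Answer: 11175649/36 ≈ 3.1043e+5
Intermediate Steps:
I(m) = -3 + m²
Z = -6
n(O, j) = -6
((-61 - 28)*(n(I(-1), 3) + 1/6) + 38)² = ((-61 - 28)*(-6 + 1/6) + 38)² = (-89*(-6 + ⅙) + 38)² = (-89*(-35/6) + 38)² = (3115/6 + 38)² = (3343/6)² = 11175649/36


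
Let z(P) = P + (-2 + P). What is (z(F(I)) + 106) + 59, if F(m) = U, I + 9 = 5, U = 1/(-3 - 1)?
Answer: 325/2 ≈ 162.50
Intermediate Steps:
U = -1/4 (U = 1/(-4) = -1/4 ≈ -0.25000)
I = -4 (I = -9 + 5 = -4)
F(m) = -1/4
z(P) = -2 + 2*P
(z(F(I)) + 106) + 59 = ((-2 + 2*(-1/4)) + 106) + 59 = ((-2 - 1/2) + 106) + 59 = (-5/2 + 106) + 59 = 207/2 + 59 = 325/2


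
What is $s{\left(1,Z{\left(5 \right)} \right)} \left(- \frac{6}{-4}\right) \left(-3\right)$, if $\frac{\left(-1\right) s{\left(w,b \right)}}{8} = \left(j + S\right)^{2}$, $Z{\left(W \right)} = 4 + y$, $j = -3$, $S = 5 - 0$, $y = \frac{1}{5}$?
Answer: $144$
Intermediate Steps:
$y = \frac{1}{5} \approx 0.2$
$S = 5$ ($S = 5 + 0 = 5$)
$Z{\left(W \right)} = \frac{21}{5}$ ($Z{\left(W \right)} = 4 + \frac{1}{5} = \frac{21}{5}$)
$s{\left(w,b \right)} = -32$ ($s{\left(w,b \right)} = - 8 \left(-3 + 5\right)^{2} = - 8 \cdot 2^{2} = \left(-8\right) 4 = -32$)
$s{\left(1,Z{\left(5 \right)} \right)} \left(- \frac{6}{-4}\right) \left(-3\right) = - 32 \left(- \frac{6}{-4}\right) \left(-3\right) = - 32 \left(\left(-6\right) \left(- \frac{1}{4}\right)\right) \left(-3\right) = \left(-32\right) \frac{3}{2} \left(-3\right) = \left(-48\right) \left(-3\right) = 144$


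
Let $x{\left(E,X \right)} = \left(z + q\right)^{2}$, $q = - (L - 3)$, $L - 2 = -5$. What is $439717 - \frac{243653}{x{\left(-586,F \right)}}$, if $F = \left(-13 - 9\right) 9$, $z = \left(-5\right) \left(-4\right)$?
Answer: $\frac{297005039}{676} \approx 4.3936 \cdot 10^{5}$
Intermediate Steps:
$L = -3$ ($L = 2 - 5 = -3$)
$z = 20$
$q = 6$ ($q = - (-3 - 3) = \left(-1\right) \left(-6\right) = 6$)
$F = -198$ ($F = \left(-22\right) 9 = -198$)
$x{\left(E,X \right)} = 676$ ($x{\left(E,X \right)} = \left(20 + 6\right)^{2} = 26^{2} = 676$)
$439717 - \frac{243653}{x{\left(-586,F \right)}} = 439717 - \frac{243653}{676} = \frac{297005039}{676}$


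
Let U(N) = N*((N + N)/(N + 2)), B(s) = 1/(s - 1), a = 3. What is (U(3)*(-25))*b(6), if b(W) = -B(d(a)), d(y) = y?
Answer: 45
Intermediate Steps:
B(s) = 1/(-1 + s)
b(W) = -1/2 (b(W) = -1/(-1 + 3) = -1/2)
U(N) = 2*N**2/(2 + N) (U(N) = N*((2*N)/(2 + N)) = N*(2*N/(2 + N)) = 2*N**2/(2 + N))
(U(3)*(-25))*b(6) = ((2*3**2/(2 + 3))*(-25))*(-1/2) = ((2*9/5)*(-25))*(-1/2) = ((2*9*(1/5))*(-25))*(-1/2) = ((18/5)*(-25))*(-1/2) = -90*(-1/2) = 45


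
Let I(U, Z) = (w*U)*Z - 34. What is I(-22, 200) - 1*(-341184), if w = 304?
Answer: -996450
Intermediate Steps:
I(U, Z) = -34 + 304*U*Z (I(U, Z) = (304*U)*Z - 34 = 304*U*Z - 34 = -34 + 304*U*Z)
I(-22, 200) - 1*(-341184) = (-34 + 304*(-22)*200) - 1*(-341184) = (-34 - 1337600) + 341184 = -1337634 + 341184 = -996450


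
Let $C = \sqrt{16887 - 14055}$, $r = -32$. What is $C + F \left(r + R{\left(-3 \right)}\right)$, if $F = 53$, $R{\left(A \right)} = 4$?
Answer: $-1484 + 4 \sqrt{177} \approx -1430.8$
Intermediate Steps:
$C = 4 \sqrt{177}$ ($C = \sqrt{2832} = 4 \sqrt{177} \approx 53.217$)
$C + F \left(r + R{\left(-3 \right)}\right) = 4 \sqrt{177} + 53 \left(-32 + 4\right) = 4 \sqrt{177} + 53 \left(-28\right) = 4 \sqrt{177} - 1484 = -1484 + 4 \sqrt{177}$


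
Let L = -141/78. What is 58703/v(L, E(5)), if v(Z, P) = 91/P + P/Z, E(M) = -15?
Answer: 41385615/1573 ≈ 26310.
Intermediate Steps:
L = -47/26 (L = -141*1/78 = -47/26 ≈ -1.8077)
58703/v(L, E(5)) = 58703/(91/(-15) - 15/(-47/26)) = 58703/(91*(-1/15) - 15*(-26/47)) = 58703/(-91/15 + 390/47) = 58703/(1573/705) = 58703*(705/1573) = 41385615/1573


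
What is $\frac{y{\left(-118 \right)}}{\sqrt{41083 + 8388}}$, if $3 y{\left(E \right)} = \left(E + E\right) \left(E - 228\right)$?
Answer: $\frac{81656 \sqrt{49471}}{148413} \approx 122.37$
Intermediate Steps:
$y{\left(E \right)} = \frac{2 E \left(-228 + E\right)}{3}$ ($y{\left(E \right)} = \frac{\left(E + E\right) \left(E - 228\right)}{3} = \frac{2 E \left(-228 + E\right)}{3}$)
$\frac{y{\left(-118 \right)}}{\sqrt{41083 + 8388}} = \frac{\frac{2}{3} \left(-118\right) \left(-228 - 118\right)}{\sqrt{41083 + 8388}} = \frac{\frac{2}{3} \left(-118\right) \left(-346\right)}{\sqrt{49471}} = \frac{81656 \frac{\sqrt{49471}}{49471}}{3} = \frac{81656 \sqrt{49471}}{148413}$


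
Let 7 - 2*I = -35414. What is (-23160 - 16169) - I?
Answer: -114079/2 ≈ -57040.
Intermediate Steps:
I = 35421/2 (I = 7/2 - ½*(-35414) = 7/2 + 17707 = 35421/2 ≈ 17711.)
(-23160 - 16169) - I = (-23160 - 16169) - 1*35421/2 = -39329 - 35421/2 = -114079/2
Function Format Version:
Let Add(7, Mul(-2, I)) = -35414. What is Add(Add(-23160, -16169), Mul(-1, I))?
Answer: Rational(-114079, 2) ≈ -57040.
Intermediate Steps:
I = Rational(35421, 2) (I = Add(Rational(7, 2), Mul(Rational(-1, 2), -35414)) = Add(Rational(7, 2), 17707) = Rational(35421, 2) ≈ 17711.)
Add(Add(-23160, -16169), Mul(-1, I)) = Add(Add(-23160, -16169), Mul(-1, Rational(35421, 2))) = Add(-39329, Rational(-35421, 2)) = Rational(-114079, 2)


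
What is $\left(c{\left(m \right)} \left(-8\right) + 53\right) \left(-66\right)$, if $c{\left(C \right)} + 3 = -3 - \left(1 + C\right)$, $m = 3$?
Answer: $-8778$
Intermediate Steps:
$c{\left(C \right)} = -7 - C$ ($c{\left(C \right)} = -3 - \left(4 + C\right) = -7 - C$)
$\left(c{\left(m \right)} \left(-8\right) + 53\right) \left(-66\right) = \left(\left(-7 - 3\right) \left(-8\right) + 53\right) \left(-66\right) = \left(\left(-10\right) \left(-8\right) + 53\right) \left(-66\right) = \left(80 + 53\right) \left(-66\right) = 133 \left(-66\right) = -8778$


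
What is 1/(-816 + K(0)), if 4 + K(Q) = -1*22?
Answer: -1/842 ≈ -0.0011876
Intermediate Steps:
K(Q) = -26 (K(Q) = -4 - 1*22 = -4 - 22 = -26)
1/(-816 + K(0)) = 1/(-816 - 26) = 1/(-842) = -1/842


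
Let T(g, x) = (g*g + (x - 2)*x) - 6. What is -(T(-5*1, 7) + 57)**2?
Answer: -12321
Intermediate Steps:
T(g, x) = -6 + g**2 + x*(-2 + x) (T(g, x) = (g**2 + (-2 + x)*x) - 6 = (g**2 + x*(-2 + x)) - 6 = -6 + g**2 + x*(-2 + x))
-(T(-5*1, 7) + 57)**2 = -((-6 + (-5*1)**2 + 7**2 - 2*7) + 57)**2 = -((-6 + (-5)**2 + 49 - 14) + 57)**2 = -((-6 + 25 + 49 - 14) + 57)**2 = -(54 + 57)**2 = -1*111**2 = -1*12321 = -12321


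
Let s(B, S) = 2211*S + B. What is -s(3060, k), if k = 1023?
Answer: -2264913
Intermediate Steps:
s(B, S) = B + 2211*S
-s(3060, k) = -(3060 + 2211*1023) = -(3060 + 2261853) = -1*2264913 = -2264913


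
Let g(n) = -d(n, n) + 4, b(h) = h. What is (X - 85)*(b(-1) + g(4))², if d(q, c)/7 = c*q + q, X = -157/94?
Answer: -152911043/94 ≈ -1.6267e+6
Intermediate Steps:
X = -157/94 (X = -157*1/94 = -157/94 ≈ -1.6702)
d(q, c) = 7*q + 7*c*q (d(q, c) = 7*(c*q + q) = 7*(q + c*q) = 7*q + 7*c*q)
g(n) = 4 - 7*n*(1 + n) (g(n) = -7*n*(1 + n) + 4 = 4 - 7*n*(1 + n))
(X - 85)*(b(-1) + g(4))² = (-157/94 - 85)*(-1 + (4 - 7*4*(1 + 4)))² = -8147*(-1 + (4 - 7*4*5))²/94 = -8147*(-1 + (4 - 140))²/94 = -8147*(-1 - 136)²/94 = -8147/94*(-137)² = -8147/94*18769 = -152911043/94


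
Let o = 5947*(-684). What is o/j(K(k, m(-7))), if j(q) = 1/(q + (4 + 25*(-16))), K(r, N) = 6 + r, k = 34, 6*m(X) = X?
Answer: 1448118288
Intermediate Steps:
m(X) = X/6
j(q) = 1/(-396 + q) (j(q) = 1/(q + (4 - 400)) = 1/(q - 396) = 1/(-396 + q))
o = -4067748
o/j(K(k, m(-7))) = -4067748/(1/(-396 + (6 + 34))) = -4067748/(1/(-396 + 40)) = -4067748/(1/(-356)) = -4067748/(-1/356) = -4067748*(-356) = 1448118288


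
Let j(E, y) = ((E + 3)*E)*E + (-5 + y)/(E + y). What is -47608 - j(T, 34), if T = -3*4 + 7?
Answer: -47559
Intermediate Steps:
T = -5 (T = -12 + 7 = -5)
j(E, y) = E**2*(3 + E) + (-5 + y)/(E + y) (j(E, y) = ((3 + E)*E)*E + (-5 + y)/(E + y) = (E*(3 + E))*E + (-5 + y)/(E + y) = E**2*(3 + E) + (-5 + y)/(E + y))
-47608 - j(T, 34) = -47608 - (-5 + 34 + (-5)**4 + 3*(-5)**3 + 34*(-5)**3 + 3*34*(-5)**2)/(-5 + 34) = -47608 - (-5 + 34 + 625 + 3*(-125) + 34*(-125) + 3*34*25)/29 = -47608 - (-5 + 34 + 625 - 375 - 4250 + 2550)/29 = -47608 - (-1421)/29 = -47608 - 1*(-49) = -47608 + 49 = -47559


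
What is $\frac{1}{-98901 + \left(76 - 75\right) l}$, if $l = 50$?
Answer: $- \frac{1}{98851} \approx -1.0116 \cdot 10^{-5}$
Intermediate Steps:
$\frac{1}{-98901 + \left(76 - 75\right) l} = \frac{1}{-98901 + \left(76 - 75\right) 50} = \frac{1}{-98901 + 1 \cdot 50} = \frac{1}{-98901 + 50} = \frac{1}{-98851} = - \frac{1}{98851}$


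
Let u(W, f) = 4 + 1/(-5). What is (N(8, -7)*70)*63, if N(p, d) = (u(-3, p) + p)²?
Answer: 3070242/5 ≈ 6.1405e+5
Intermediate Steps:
u(W, f) = 19/5 (u(W, f) = 4 - ⅕ = 19/5)
N(p, d) = (19/5 + p)²
(N(8, -7)*70)*63 = (((19 + 5*8)²/25)*70)*63 = (((19 + 40)²/25)*70)*63 = (((1/25)*59²)*70)*63 = (((1/25)*3481)*70)*63 = ((3481/25)*70)*63 = (48734/5)*63 = 3070242/5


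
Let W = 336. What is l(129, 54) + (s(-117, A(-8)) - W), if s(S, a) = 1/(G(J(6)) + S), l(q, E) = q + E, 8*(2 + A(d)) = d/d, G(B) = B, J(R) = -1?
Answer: -18055/118 ≈ -153.01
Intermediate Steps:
A(d) = -15/8 (A(d) = -2 + (d/d)/8 = -2 + (⅛)*1 = -2 + ⅛ = -15/8)
l(q, E) = E + q
s(S, a) = 1/(-1 + S)
l(129, 54) + (s(-117, A(-8)) - W) = (54 + 129) + (1/(-1 - 117) - 1*336) = 183 + (1/(-118) - 336) = 183 + (-1/118 - 336) = 183 - 39649/118 = -18055/118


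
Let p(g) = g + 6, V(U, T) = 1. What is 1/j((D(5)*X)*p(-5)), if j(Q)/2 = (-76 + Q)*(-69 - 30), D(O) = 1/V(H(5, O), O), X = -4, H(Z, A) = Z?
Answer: 1/15840 ≈ 6.3131e-5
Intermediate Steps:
p(g) = 6 + g
D(O) = 1 (D(O) = 1/1 = 1)
j(Q) = 15048 - 198*Q (j(Q) = 2*((-76 + Q)*(-69 - 30)) = 2*((-76 + Q)*(-99)) = 2*(7524 - 99*Q) = 15048 - 198*Q)
1/j((D(5)*X)*p(-5)) = 1/(15048 - 198*1*(-4)*(6 - 5)) = 1/(15048 - (-792)) = 1/(15048 - 198*(-4)) = 1/(15048 + 792) = 1/15840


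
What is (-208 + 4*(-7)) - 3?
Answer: -239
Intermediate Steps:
(-208 + 4*(-7)) - 3 = (-208 - 28) - 3 = -236 - 3 = -239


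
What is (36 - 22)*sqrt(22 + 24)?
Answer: 14*sqrt(46) ≈ 94.953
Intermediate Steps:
(36 - 22)*sqrt(22 + 24) = 14*sqrt(46)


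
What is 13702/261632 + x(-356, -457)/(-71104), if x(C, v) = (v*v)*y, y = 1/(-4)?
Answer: 28583325/36334144 ≈ 0.78668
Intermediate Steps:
y = -1/4 ≈ -0.25000
x(C, v) = -v**2/4 (x(C, v) = (v*v)*(-1/4) = v**2*(-1/4) = -v**2/4)
13702/261632 + x(-356, -457)/(-71104) = 13702/261632 - 1/4*(-457)**2/(-71104) = 13702*(1/261632) - 1/4*208849*(-1/71104) = 6851/130816 - 208849/4*(-1/71104) = 6851/130816 + 208849/284416 = 28583325/36334144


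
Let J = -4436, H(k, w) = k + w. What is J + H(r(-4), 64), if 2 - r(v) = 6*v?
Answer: -4346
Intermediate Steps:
r(v) = 2 - 6*v
J + H(r(-4), 64) = -4436 + ((2 - 6*(-4)) + 64) = -4436 + ((2 + 24) + 64) = -4436 + (26 + 64) = -4436 + 90 = -4346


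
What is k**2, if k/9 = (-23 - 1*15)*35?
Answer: 143280900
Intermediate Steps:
k = -11970 (k = 9*((-23 - 1*15)*35) = 9*((-23 - 15)*35) = 9*(-38*35) = 9*(-1330) = -11970)
k**2 = (-11970)**2 = 143280900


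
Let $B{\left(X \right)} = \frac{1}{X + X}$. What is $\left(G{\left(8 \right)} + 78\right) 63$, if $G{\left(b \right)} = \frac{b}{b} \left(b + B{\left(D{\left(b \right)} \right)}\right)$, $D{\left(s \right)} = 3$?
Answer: $\frac{10857}{2} \approx 5428.5$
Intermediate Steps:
$B{\left(X \right)} = \frac{1}{2 X}$
$G{\left(b \right)} = \frac{1}{6} + b$ ($G{\left(b \right)} = \frac{b}{b} \left(b + \frac{1}{2 \cdot 3}\right) = 1 \left(b + \frac{1}{2} \cdot \frac{1}{3}\right) = 1 \left(b + \frac{1}{6}\right) = 1 \left(\frac{1}{6} + b\right) = \frac{1}{6} + b$)
$\left(G{\left(8 \right)} + 78\right) 63 = \left(\left(\frac{1}{6} + 8\right) + 78\right) 63 = \left(\frac{49}{6} + 78\right) 63 = \frac{517}{6} \cdot 63 = \frac{10857}{2}$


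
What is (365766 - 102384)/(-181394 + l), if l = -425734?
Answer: -43897/101188 ≈ -0.43382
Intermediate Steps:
(365766 - 102384)/(-181394 + l) = (365766 - 102384)/(-181394 - 425734) = 263382/(-607128) = 263382*(-1/607128) = -43897/101188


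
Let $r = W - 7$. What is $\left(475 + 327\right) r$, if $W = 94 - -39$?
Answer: $101052$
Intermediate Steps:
$W = 133$ ($W = 94 + 39 = 133$)
$r = 126$ ($r = 133 - 7 = 126$)
$\left(475 + 327\right) r = \left(475 + 327\right) 126 = 802 \cdot 126 = 101052$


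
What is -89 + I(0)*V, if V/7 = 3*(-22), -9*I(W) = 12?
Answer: 527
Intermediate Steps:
I(W) = -4/3 (I(W) = -1/9*12 = -4/3)
V = -462 (V = 7*(3*(-22)) = 7*(-66) = -462)
-89 + I(0)*V = -89 - 4/3*(-462) = -89 + 616 = 527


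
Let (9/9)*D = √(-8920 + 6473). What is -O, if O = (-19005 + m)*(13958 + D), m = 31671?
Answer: -176792028 - 12666*I*√2447 ≈ -1.7679e+8 - 6.2655e+5*I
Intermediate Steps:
D = I*√2447 (D = √(-8920 + 6473) = √(-2447) = I*√2447 ≈ 49.467*I)
O = 176792028 + 12666*I*√2447 (O = (-19005 + 31671)*(13958 + I*√2447) = 12666*(13958 + I*√2447) = 176792028 + 12666*I*√2447 ≈ 1.7679e+8 + 6.2655e+5*I)
-O = -(176792028 + 12666*I*√2447) = -176792028 - 12666*I*√2447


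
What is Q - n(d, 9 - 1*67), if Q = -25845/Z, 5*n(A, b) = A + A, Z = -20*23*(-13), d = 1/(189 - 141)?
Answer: -155369/35880 ≈ -4.3302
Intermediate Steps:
d = 1/48 ≈ 0.020833
Z = 5980 (Z = -460*(-13) = 5980)
n(A, b) = 2*A/5 (n(A, b) = (A + A)/5 = (2*A)/5 = 2*A/5)
Q = -5169/1196 (Q = -25845/5980 = -25845*1/5980 = -5169/1196 ≈ -4.3219)
Q - n(d, 9 - 1*67) = -5169/1196 - 2/(5*48) = -5169/1196 - 1*1/120 = -5169/1196 - 1/120 = -155369/35880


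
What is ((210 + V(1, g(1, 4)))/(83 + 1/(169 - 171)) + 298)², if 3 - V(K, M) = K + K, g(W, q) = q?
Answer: 2459366464/27225 ≈ 90335.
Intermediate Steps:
V(K, M) = 3 - 2*K (V(K, M) = 3 - (K + K) = 3 - 2*K)
((210 + V(1, g(1, 4)))/(83 + 1/(169 - 171)) + 298)² = ((210 + (3 - 2*1))/(83 + 1/(169 - 171)) + 298)² = ((210 + (3 - 2))/(83 + 1/(-2)) + 298)² = ((210 + 1)/(83 - ½) + 298)² = (211/(165/2) + 298)² = (211*(2/165) + 298)² = (422/165 + 298)² = (49592/165)² = 2459366464/27225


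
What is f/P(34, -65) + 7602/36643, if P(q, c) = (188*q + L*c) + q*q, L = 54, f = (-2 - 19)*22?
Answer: 2294635/24660739 ≈ 0.093048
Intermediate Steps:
f = -462 (f = -21*22 = -462)
P(q, c) = q² + 54*c + 188*q (P(q, c) = (188*q + 54*c) + q*q = (54*c + 188*q) + q² = q² + 54*c + 188*q)
f/P(34, -65) + 7602/36643 = -462/(34² + 54*(-65) + 188*34) + 7602/36643 = -462/(1156 - 3510 + 6392) + 7602*(1/36643) = -462/4038 + 7602/36643 = -462*1/4038 + 7602/36643 = -77/673 + 7602/36643 = 2294635/24660739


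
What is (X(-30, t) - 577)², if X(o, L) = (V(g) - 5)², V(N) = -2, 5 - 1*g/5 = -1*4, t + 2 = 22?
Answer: 278784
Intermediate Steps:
t = 20 (t = -2 + 22 = 20)
g = 45 (g = 25 - (-5)*4 = 25 - 5*(-4) = 25 + 20 = 45)
X(o, L) = 49 (X(o, L) = (-2 - 5)² = (-7)² = 49)
(X(-30, t) - 577)² = (49 - 577)² = (-528)² = 278784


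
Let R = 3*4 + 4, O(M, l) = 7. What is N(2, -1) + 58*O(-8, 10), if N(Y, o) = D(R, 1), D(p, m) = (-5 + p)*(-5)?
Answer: 351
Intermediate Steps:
R = 16 (R = 12 + 4 = 16)
D(p, m) = 25 - 5*p
N(Y, o) = -55 (N(Y, o) = 25 - 5*16 = 25 - 80 = -55)
N(2, -1) + 58*O(-8, 10) = -55 + 58*7 = -55 + 406 = 351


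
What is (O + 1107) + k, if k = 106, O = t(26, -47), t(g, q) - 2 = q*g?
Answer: -7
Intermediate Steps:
t(g, q) = 2 + g*q (t(g, q) = 2 + q*g = 2 + g*q)
O = -1220 (O = 2 + 26*(-47) = 2 - 1222 = -1220)
(O + 1107) + k = (-1220 + 1107) + 106 = -113 + 106 = -7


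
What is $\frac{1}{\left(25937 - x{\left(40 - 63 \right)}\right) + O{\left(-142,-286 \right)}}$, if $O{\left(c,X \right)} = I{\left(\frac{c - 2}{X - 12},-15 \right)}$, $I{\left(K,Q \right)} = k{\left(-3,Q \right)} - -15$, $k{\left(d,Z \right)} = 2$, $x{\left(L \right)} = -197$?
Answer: $\frac{1}{26151} \approx 3.8239 \cdot 10^{-5}$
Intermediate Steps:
$I{\left(K,Q \right)} = 17$ ($I{\left(K,Q \right)} = 2 - -15 = 2 + 15 = 17$)
$O{\left(c,X \right)} = 17$
$\frac{1}{\left(25937 - x{\left(40 - 63 \right)}\right) + O{\left(-142,-286 \right)}} = \frac{1}{\left(25937 - -197\right) + 17} = \frac{1}{\left(25937 + 197\right) + 17} = \frac{1}{26134 + 17} = \frac{1}{26151}$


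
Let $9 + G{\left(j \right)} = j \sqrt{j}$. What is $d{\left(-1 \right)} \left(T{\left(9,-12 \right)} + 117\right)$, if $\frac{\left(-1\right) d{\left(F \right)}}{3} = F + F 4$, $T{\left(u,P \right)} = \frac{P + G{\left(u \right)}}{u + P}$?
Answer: $1725$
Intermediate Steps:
$G{\left(j \right)} = -9 + j^{\frac{3}{2}}$ ($G{\left(j \right)} = -9 + j \sqrt{j} = -9 + j^{\frac{3}{2}}$)
$T{\left(u,P \right)} = \frac{-9 + P + u^{\frac{3}{2}}}{P + u}$ ($T{\left(u,P \right)} = \frac{P + \left(-9 + u^{\frac{3}{2}}\right)}{u + P} = \frac{-9 + P + u^{\frac{3}{2}}}{P + u}$)
$d{\left(F \right)} = - 15 F$ ($d{\left(F \right)} = - 3 \left(F + F 4\right) = - 3 \left(F + 4 F\right) = - 3 \cdot 5 F = - 15 F$)
$d{\left(-1 \right)} \left(T{\left(9,-12 \right)} + 117\right) = \left(-15\right) \left(-1\right) \left(\frac{-9 - 12 + 9^{\frac{3}{2}}}{-12 + 9} + 117\right) = 15 \left(\frac{-9 - 12 + 27}{-3} + 117\right) = 15 \left(\left(- \frac{1}{3}\right) 6 + 117\right) = 15 \left(-2 + 117\right) = 15 \cdot 115 = 1725$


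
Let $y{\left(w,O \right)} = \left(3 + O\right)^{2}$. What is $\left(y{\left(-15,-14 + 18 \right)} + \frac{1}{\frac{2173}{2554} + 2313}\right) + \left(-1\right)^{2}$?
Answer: $\frac{295481304}{5909575} \approx 50.0$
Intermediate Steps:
$\left(y{\left(-15,-14 + 18 \right)} + \frac{1}{\frac{2173}{2554} + 2313}\right) + \left(-1\right)^{2} = \left(\left(3 + \left(-14 + 18\right)\right)^{2} + \frac{1}{\frac{2173}{2554} + 2313}\right) + \left(-1\right)^{2} = \left(\left(3 + 4\right)^{2} + \frac{1}{2173 \cdot \frac{1}{2554} + 2313}\right) + 1 = \left(7^{2} + \frac{1}{\frac{2173}{2554} + 2313}\right) + 1 = \left(49 + \frac{1}{\frac{5909575}{2554}}\right) + 1 = \left(49 + \frac{2554}{5909575}\right) + 1 = \frac{289571729}{5909575} + 1 = \frac{295481304}{5909575}$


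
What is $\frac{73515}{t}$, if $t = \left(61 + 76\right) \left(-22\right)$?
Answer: $- \frac{73515}{3014} \approx -24.391$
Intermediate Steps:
$t = -3014$ ($t = 137 \left(-22\right) = -3014$)
$\frac{73515}{t} = \frac{73515}{-3014} = 73515 \left(- \frac{1}{3014}\right) = - \frac{73515}{3014}$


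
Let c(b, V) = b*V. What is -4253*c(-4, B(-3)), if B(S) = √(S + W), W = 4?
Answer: 17012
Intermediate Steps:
B(S) = √(4 + S) (B(S) = √(S + 4) = √(4 + S))
c(b, V) = V*b
-4253*c(-4, B(-3)) = -4253*√(4 - 3)*(-4) = -4253*√1*(-4) = -4253*(-4) = 17012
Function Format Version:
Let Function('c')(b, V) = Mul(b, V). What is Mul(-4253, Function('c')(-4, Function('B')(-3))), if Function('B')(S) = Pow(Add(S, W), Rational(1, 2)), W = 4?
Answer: 17012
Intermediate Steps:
Function('B')(S) = Pow(Add(4, S), Rational(1, 2)) (Function('B')(S) = Pow(Add(S, 4), Rational(1, 2)) = Pow(Add(4, S), Rational(1, 2)))
Function('c')(b, V) = Mul(V, b)
Mul(-4253, Function('c')(-4, Function('B')(-3))) = Mul(-4253, Mul(Pow(Add(4, -3), Rational(1, 2)), -4)) = Mul(-4253, Mul(Pow(1, Rational(1, 2)), -4)) = Mul(-4253, Mul(1, -4)) = Mul(-4253, -4) = 17012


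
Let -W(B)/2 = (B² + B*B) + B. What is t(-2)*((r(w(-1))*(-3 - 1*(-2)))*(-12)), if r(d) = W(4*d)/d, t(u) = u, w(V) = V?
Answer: -1344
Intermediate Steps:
W(B) = -4*B² - 2*B (W(B) = -2*((B² + B*B) + B) = -2*((B² + B²) + B) = -2*(2*B² + B) = -2*(B + 2*B²) = -4*B² - 2*B)
r(d) = -8 - 64*d (r(d) = (-2*4*d*(1 + 2*(4*d)))/d = (-2*4*d*(1 + 8*d))/d = (-8*d*(1 + 8*d))/d = -8 - 64*d)
t(-2)*((r(w(-1))*(-3 - 1*(-2)))*(-12)) = -2*(-8 - 64*(-1))*(-3 - 1*(-2))*(-12) = -2*(-8 + 64)*(-3 + 2)*(-12) = -2*56*(-1)*(-12) = -(-112)*(-12) = -2*672 = -1344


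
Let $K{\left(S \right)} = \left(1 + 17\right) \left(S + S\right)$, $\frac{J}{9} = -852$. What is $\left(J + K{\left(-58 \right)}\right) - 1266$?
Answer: $-11022$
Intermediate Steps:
$J = -7668$ ($J = 9 \left(-852\right) = -7668$)
$K{\left(S \right)} = 36 S$ ($K{\left(S \right)} = 18 \cdot 2 S = 36 S$)
$\left(J + K{\left(-58 \right)}\right) - 1266 = \left(-7668 + 36 \left(-58\right)\right) - 1266 = \left(-7668 - 2088\right) - 1266 = -9756 - 1266 = -11022$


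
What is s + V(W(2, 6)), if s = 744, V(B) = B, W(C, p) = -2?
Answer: 742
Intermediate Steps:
s + V(W(2, 6)) = 744 - 2 = 742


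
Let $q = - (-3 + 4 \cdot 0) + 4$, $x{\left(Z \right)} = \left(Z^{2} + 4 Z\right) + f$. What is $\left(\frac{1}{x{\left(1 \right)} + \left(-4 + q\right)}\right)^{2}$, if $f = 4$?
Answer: $\frac{1}{144} \approx 0.0069444$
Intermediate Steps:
$x{\left(Z \right)} = 4 + Z^{2} + 4 Z$ ($x{\left(Z \right)} = \left(Z^{2} + 4 Z\right) + 4 = 4 + Z^{2} + 4 Z$)
$q = 7$ ($q = - (-3 + 0) + 4 = \left(-1\right) \left(-3\right) + 4 = 3 + 4 = 7$)
$\left(\frac{1}{x{\left(1 \right)} + \left(-4 + q\right)}\right)^{2} = \left(\frac{1}{\left(4 + 1^{2} + 4 \cdot 1\right) + \left(-4 + 7\right)}\right)^{2} = \left(\frac{1}{\left(4 + 1 + 4\right) + 3}\right)^{2} = \left(\frac{1}{9 + 3}\right)^{2} = \left(\frac{1}{12}\right)^{2} = \frac{1}{144}$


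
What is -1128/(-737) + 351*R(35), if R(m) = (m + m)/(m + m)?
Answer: 259815/737 ≈ 352.53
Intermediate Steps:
R(m) = 1 (R(m) = (2*m)/((2*m)) = (2*m)*(1/(2*m)) = 1)
-1128/(-737) + 351*R(35) = -1128/(-737) + 351*1 = -1128*(-1/737) + 351 = 1128/737 + 351 = 259815/737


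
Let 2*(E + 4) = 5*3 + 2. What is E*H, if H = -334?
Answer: -1503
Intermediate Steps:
E = 9/2 (E = -4 + (5*3 + 2)/2 = -4 + (15 + 2)/2 = -4 + (½)*17 = -4 + 17/2 = 9/2 ≈ 4.5000)
E*H = (9/2)*(-334) = -1503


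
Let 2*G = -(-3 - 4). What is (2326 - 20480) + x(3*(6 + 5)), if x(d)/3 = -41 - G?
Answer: -36575/2 ≈ -18288.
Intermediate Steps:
G = 7/2 (G = (-(-3 - 4))/2 = (-1*(-7))/2 = (½)*7 = 7/2 ≈ 3.5000)
x(d) = -267/2 (x(d) = 3*(-41 - 1*7/2) = 3*(-41 - 7/2) = 3*(-89/2) = -267/2)
(2326 - 20480) + x(3*(6 + 5)) = (2326 - 20480) - 267/2 = -18154 - 267/2 = -36575/2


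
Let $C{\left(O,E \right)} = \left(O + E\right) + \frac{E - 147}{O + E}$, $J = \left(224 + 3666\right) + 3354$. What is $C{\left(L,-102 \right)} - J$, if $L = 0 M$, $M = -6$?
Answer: $- \frac{249681}{34} \approx -7343.6$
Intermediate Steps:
$J = 7244$ ($J = 3890 + 3354 = 7244$)
$L = 0$ ($L = 0 \left(-6\right) = 0$)
$C{\left(O,E \right)} = E + O + \frac{-147 + E}{E + O}$ ($C{\left(O,E \right)} = \left(E + O\right) + \frac{-147 + E}{E + O} = E + O + \frac{-147 + E}{E + O}$)
$C{\left(L,-102 \right)} - J = \frac{-147 - 102 + \left(-102\right)^{2} + 0^{2} + 2 \left(-102\right) 0}{-102 + 0} - 7244 = \frac{-147 - 102 + 10404 + 0 + 0}{-102} - 7244 = \left(- \frac{1}{102}\right) 10155 - 7244 = - \frac{3385}{34} - 7244 = - \frac{249681}{34}$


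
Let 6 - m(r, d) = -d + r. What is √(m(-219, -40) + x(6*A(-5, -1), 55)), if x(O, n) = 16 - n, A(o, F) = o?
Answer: √146 ≈ 12.083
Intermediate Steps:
m(r, d) = 6 + d - r (m(r, d) = 6 - (-d + r) = 6 - (r - d) = 6 + (d - r) = 6 + d - r)
√(m(-219, -40) + x(6*A(-5, -1), 55)) = √((6 - 40 - 1*(-219)) + (16 - 1*55)) = √((6 - 40 + 219) + (16 - 55)) = √(185 - 39) = √146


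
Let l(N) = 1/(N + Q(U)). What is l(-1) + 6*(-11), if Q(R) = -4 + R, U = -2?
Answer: -463/7 ≈ -66.143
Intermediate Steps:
l(N) = 1/(-6 + N) (l(N) = 1/(N + (-4 - 2)) = 1/(N - 6) = 1/(-6 + N))
l(-1) + 6*(-11) = 1/(-6 - 1) + 6*(-11) = 1/(-7) - 66 = -⅐ - 66 = -463/7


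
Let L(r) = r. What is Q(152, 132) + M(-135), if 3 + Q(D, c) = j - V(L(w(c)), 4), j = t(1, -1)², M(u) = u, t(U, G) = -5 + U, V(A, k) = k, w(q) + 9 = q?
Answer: -126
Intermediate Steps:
w(q) = -9 + q
j = 16 (j = (-5 + 1)² = (-4)² = 16)
Q(D, c) = 9 (Q(D, c) = -3 + (16 - 1*4) = -3 + (16 - 4) = -3 + 12 = 9)
Q(152, 132) + M(-135) = 9 - 135 = -126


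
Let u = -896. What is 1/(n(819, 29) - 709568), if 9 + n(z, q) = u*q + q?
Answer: -1/735532 ≈ -1.3596e-6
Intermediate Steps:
n(z, q) = -9 - 895*q (n(z, q) = -9 + (-896*q + q) = -9 - 895*q)
1/(n(819, 29) - 709568) = 1/((-9 - 895*29) - 709568) = 1/((-9 - 25955) - 709568) = 1/(-25964 - 709568) = 1/(-735532) = -1/735532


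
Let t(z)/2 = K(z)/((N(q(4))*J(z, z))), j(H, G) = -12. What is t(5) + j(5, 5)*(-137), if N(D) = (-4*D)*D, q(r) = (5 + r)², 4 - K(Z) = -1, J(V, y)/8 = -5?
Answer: 172580545/104976 ≈ 1644.0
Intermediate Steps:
J(V, y) = -40 (J(V, y) = 8*(-5) = -40)
K(Z) = 5 (K(Z) = 4 - 1*(-1) = 4 + 1 = 5)
N(D) = -4*D²
t(z) = 1/104976 (t(z) = 2*(5/((-4*(5 + 4)⁴*(-40)))) = 2*(5/((-4*(9²)²*(-40)))) = 2*(5/((-4*81²*(-40)))) = 2*(5/((-4*6561*(-40)))) = 2*(5/((-26244*(-40)))) = 2*(5/1049760) = 2*(5*(1/1049760)) = 2*(1/209952) = 1/104976)
t(5) + j(5, 5)*(-137) = 1/104976 - 12*(-137) = 1/104976 + 1644 = 172580545/104976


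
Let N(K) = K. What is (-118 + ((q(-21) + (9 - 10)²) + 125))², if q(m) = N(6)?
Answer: 196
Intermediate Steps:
q(m) = 6
(-118 + ((q(-21) + (9 - 10)²) + 125))² = (-118 + ((6 + (9 - 10)²) + 125))² = (-118 + ((6 + (-1)²) + 125))² = (-118 + ((6 + 1) + 125))² = (-118 + (7 + 125))² = (-118 + 132)² = 14² = 196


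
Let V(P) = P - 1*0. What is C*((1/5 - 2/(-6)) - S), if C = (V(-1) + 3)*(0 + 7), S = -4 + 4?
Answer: 112/15 ≈ 7.4667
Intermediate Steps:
S = 0
V(P) = P (V(P) = P + 0 = P)
C = 14 (C = (-1 + 3)*(0 + 7) = 2*7 = 14)
C*((1/5 - 2/(-6)) - S) = 14*((1/5 - 2/(-6)) - 1*0) = 14*((1*(⅕) - 2*(-⅙)) + 0) = 14*((⅕ + ⅓) + 0) = 14*(8/15 + 0) = 14*(8/15) = 112/15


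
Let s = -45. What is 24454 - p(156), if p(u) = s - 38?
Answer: 24537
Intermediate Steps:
p(u) = -83 (p(u) = -45 - 38 = -83)
24454 - p(156) = 24454 - 1*(-83) = 24454 + 83 = 24537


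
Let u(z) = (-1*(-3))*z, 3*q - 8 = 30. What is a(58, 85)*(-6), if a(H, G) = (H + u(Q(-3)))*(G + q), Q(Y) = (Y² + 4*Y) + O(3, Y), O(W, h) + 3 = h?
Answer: -18166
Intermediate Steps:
O(W, h) = -3 + h
q = 38/3 (q = 8/3 + (⅓)*30 = 8/3 + 10 = 38/3 ≈ 12.667)
Q(Y) = -3 + Y² + 5*Y (Q(Y) = (Y² + 4*Y) + (-3 + Y) = -3 + Y² + 5*Y)
u(z) = 3*z
a(H, G) = (-27 + H)*(38/3 + G) (a(H, G) = (H + 3*(-3 + (-3)² + 5*(-3)))*(G + 38/3) = (H + 3*(-3 + 9 - 15))*(38/3 + G) = (H + 3*(-9))*(38/3 + G) = (H - 27)*(38/3 + G) = (-27 + H)*(38/3 + G))
a(58, 85)*(-6) = (-342 - 27*85 + (38/3)*58 + 85*58)*(-6) = (-342 - 2295 + 2204/3 + 4930)*(-6) = (9083/3)*(-6) = -18166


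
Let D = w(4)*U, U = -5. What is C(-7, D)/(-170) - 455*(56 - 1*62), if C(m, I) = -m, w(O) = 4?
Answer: 464093/170 ≈ 2730.0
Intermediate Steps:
D = -20 (D = 4*(-5) = -20)
C(-7, D)/(-170) - 455*(56 - 1*62) = -1*(-7)/(-170) - 455*(56 - 1*62) = 7*(-1/170) - 455*(56 - 62) = -7/170 - 455*(-6) = -7/170 + 2730 = 464093/170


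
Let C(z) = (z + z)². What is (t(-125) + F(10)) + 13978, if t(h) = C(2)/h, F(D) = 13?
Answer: 1748859/125 ≈ 13991.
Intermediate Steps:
C(z) = 4*z² (C(z) = (2*z)² = 4*z²)
t(h) = 16/h (t(h) = (4*2²)/h = (4*4)/h = 16/h)
(t(-125) + F(10)) + 13978 = (16/(-125) + 13) + 13978 = (16*(-1/125) + 13) + 13978 = (-16/125 + 13) + 13978 = 1609/125 + 13978 = 1748859/125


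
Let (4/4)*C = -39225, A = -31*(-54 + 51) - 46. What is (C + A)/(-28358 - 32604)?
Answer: 19589/30481 ≈ 0.64266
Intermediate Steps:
A = 47 (A = -31*(-3) - 46 = 93 - 46 = 47)
C = -39225
(C + A)/(-28358 - 32604) = (-39225 + 47)/(-28358 - 32604) = -39178/(-60962) = -39178*(-1/60962) = 19589/30481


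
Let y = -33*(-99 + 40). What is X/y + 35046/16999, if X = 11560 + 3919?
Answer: 331362083/33097053 ≈ 10.012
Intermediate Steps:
X = 15479
y = 1947 (y = -33*(-59) = 1947)
X/y + 35046/16999 = 15479/1947 + 35046/16999 = 331362083/33097053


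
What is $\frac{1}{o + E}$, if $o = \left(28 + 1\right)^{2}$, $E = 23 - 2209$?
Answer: $- \frac{1}{1345} \approx -0.00074349$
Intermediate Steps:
$E = -2186$ ($E = 23 - 2209 = -2186$)
$o = 841$ ($o = 29^{2} = 841$)
$\frac{1}{o + E} = \frac{1}{841 - 2186} = \frac{1}{-1345} = - \frac{1}{1345}$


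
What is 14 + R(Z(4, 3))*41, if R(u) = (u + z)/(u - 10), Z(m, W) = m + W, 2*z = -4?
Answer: -163/3 ≈ -54.333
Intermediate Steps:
z = -2 (z = (½)*(-4) = -2)
Z(m, W) = W + m
R(u) = (-2 + u)/(-10 + u) (R(u) = (u - 2)/(u - 10) = (-2 + u)/(-10 + u))
14 + R(Z(4, 3))*41 = 14 + ((-2 + (3 + 4))/(-10 + (3 + 4)))*41 = 14 + ((-2 + 7)/(-10 + 7))*41 = 14 + (5/(-3))*41 = 14 - ⅓*5*41 = 14 - 5/3*41 = 14 - 205/3 = -163/3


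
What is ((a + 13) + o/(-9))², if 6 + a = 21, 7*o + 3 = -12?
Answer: 351649/441 ≈ 797.39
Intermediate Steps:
o = -15/7 (o = -3/7 + (⅐)*(-12) = -3/7 - 12/7 = -15/7 ≈ -2.1429)
a = 15 (a = -6 + 21 = 15)
((a + 13) + o/(-9))² = ((15 + 13) - 15/7/(-9))² = (28 - 15/7*(-⅑))² = (28 + 5/21)² = (593/21)² = 351649/441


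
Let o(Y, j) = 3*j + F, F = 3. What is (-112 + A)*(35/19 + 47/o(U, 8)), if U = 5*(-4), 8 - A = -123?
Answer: 1838/27 ≈ 68.074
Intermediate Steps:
A = 131 (A = 8 - 1*(-123) = 8 + 123 = 131)
U = -20
o(Y, j) = 3 + 3*j (o(Y, j) = 3*j + 3 = 3 + 3*j)
(-112 + A)*(35/19 + 47/o(U, 8)) = (-112 + 131)*(35/19 + 47/(3 + 3*8)) = 19*(35*(1/19) + 47/(3 + 24)) = 19*(35/19 + 47/27) = 19*(1838/513) = 1838/27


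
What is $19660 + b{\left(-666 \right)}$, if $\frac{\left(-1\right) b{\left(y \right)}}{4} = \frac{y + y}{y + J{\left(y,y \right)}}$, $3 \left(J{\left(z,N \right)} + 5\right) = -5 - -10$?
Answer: $\frac{4932662}{251} \approx 19652.0$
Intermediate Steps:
$J{\left(z,N \right)} = - \frac{10}{3}$ ($J{\left(z,N \right)} = -5 + \frac{-5 - -10}{3} = -5 + \frac{-5 + 10}{3} = -5 + \frac{1}{3} \cdot 5 = -5 + \frac{5}{3} = - \frac{10}{3}$)
$b{\left(y \right)} = - \frac{8 y}{- \frac{10}{3} + y}$ ($b{\left(y \right)} = - 4 \frac{y + y}{y - \frac{10}{3}} = - 4 \frac{2 y}{- \frac{10}{3} + y} = - \frac{8 y}{- \frac{10}{3} + y}$)
$19660 + b{\left(-666 \right)} = 19660 - - \frac{15984}{-10 + 3 \left(-666\right)} = 19660 - - \frac{15984}{-10 - 1998} = 19660 - - \frac{15984}{-2008} = 19660 - \left(-15984\right) \left(- \frac{1}{2008}\right) = 19660 - \frac{1998}{251} = \frac{4932662}{251}$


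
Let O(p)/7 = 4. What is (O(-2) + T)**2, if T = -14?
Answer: 196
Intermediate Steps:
O(p) = 28 (O(p) = 7*4 = 28)
(O(-2) + T)**2 = (28 - 14)**2 = 14**2 = 196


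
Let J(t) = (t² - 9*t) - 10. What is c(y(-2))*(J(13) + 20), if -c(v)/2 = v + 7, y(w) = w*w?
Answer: -1364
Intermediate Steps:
J(t) = -10 + t² - 9*t
y(w) = w²
c(v) = -14 - 2*v (c(v) = -2*(v + 7) = -2*(7 + v) = -14 - 2*v)
c(y(-2))*(J(13) + 20) = (-14 - 2*(-2)²)*((-10 + 13² - 9*13) + 20) = (-14 - 2*4)*((-10 + 169 - 117) + 20) = (-14 - 8)*(42 + 20) = -22*62 = -1364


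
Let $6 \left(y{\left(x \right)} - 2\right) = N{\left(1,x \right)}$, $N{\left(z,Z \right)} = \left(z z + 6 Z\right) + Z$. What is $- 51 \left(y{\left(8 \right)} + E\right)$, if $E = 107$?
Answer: $- \frac{12087}{2} \approx -6043.5$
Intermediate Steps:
$N{\left(z,Z \right)} = z^{2} + 7 Z$ ($N{\left(z,Z \right)} = \left(z^{2} + 6 Z\right) + Z = z^{2} + 7 Z$)
$y{\left(x \right)} = \frac{13}{6} + \frac{7 x}{6}$ ($y{\left(x \right)} = 2 + \frac{1^{2} + 7 x}{6} = 2 + \frac{1 + 7 x}{6} = 2 + \left(\frac{1}{6} + \frac{7 x}{6}\right) = \frac{13}{6} + \frac{7 x}{6}$)
$- 51 \left(y{\left(8 \right)} + E\right) = - 51 \left(\left(\frac{13}{6} + \frac{7}{6} \cdot 8\right) + 107\right) = - 51 \left(\left(\frac{13}{6} + \frac{28}{3}\right) + 107\right) = - 51 \left(\frac{23}{2} + 107\right) = \left(-51\right) \frac{237}{2} = - \frac{12087}{2}$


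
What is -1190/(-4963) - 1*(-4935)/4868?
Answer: 4326475/3451412 ≈ 1.2535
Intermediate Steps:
-1190/(-4963) - 1*(-4935)/4868 = -1190*(-1/4963) + 4935*(1/4868) = 170/709 + 4935/4868 = 4326475/3451412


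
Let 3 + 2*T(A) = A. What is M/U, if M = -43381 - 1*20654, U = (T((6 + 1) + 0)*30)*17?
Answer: -4269/68 ≈ -62.779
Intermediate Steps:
T(A) = -3/2 + A/2
U = 1020 (U = ((-3/2 + ((6 + 1) + 0)/2)*30)*17 = ((-3/2 + (7 + 0)/2)*30)*17 = ((-3/2 + (½)*7)*30)*17 = ((-3/2 + 7/2)*30)*17 = (2*30)*17 = 60*17 = 1020)
M = -64035 (M = -43381 - 20654 = -64035)
M/U = -64035/1020 = -64035*1/1020 = -4269/68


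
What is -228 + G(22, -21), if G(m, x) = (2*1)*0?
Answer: -228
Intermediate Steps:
G(m, x) = 0 (G(m, x) = 2*0 = 0)
-228 + G(22, -21) = -228 + 0 = -228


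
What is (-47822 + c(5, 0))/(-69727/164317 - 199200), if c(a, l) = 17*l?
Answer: 7857967574/32732016127 ≈ 0.24007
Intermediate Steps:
(-47822 + c(5, 0))/(-69727/164317 - 199200) = (-47822 + 17*0)/(-69727/164317 - 199200) = (-47822 + 0)/(-69727*1/164317 - 199200) = -47822/(-69727/164317 - 199200) = -47822/(-32732016127/164317) = -47822*(-164317/32732016127) = 7857967574/32732016127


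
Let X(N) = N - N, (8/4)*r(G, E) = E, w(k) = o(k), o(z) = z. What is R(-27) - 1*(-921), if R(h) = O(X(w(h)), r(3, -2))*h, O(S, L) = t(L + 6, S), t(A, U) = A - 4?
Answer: 894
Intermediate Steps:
w(k) = k
r(G, E) = E/2
X(N) = 0
t(A, U) = -4 + A
O(S, L) = 2 + L (O(S, L) = -4 + (L + 6) = -4 + (6 + L) = 2 + L)
R(h) = h (R(h) = (2 + (½)*(-2))*h = (2 - 1)*h = 1*h = h)
R(-27) - 1*(-921) = -27 - 1*(-921) = -27 + 921 = 894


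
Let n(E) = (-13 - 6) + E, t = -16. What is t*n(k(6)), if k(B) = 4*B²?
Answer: -2000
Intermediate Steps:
n(E) = -19 + E
t*n(k(6)) = -16*(-19 + 4*6²) = -16*(-19 + 4*36) = -16*(-19 + 144) = -16*125 = -2000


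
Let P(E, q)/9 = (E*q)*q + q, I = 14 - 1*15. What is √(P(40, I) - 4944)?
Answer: I*√4593 ≈ 67.772*I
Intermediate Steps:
I = -1 (I = 14 - 15 = -1)
P(E, q) = 9*q + 9*E*q² (P(E, q) = 9*((E*q)*q + q) = 9*(E*q² + q) = 9*(q + E*q²) = 9*q + 9*E*q²)
√(P(40, I) - 4944) = √(9*(-1)*(1 + 40*(-1)) - 4944) = √(9*(-1)*(1 - 40) - 4944) = √(9*(-1)*(-39) - 4944) = √(351 - 4944) = √(-4593) = I*√4593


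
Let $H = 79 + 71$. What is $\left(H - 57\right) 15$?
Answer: $1395$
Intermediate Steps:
$H = 150$
$\left(H - 57\right) 15 = \left(150 - 57\right) 15 = 93 \cdot 15 = 1395$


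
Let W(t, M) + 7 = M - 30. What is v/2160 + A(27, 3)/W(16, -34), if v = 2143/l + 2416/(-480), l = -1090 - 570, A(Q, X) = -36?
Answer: 77001731/152746560 ≈ 0.50411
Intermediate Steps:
l = -1660
v = -6299/996 (v = 2143/(-1660) + 2416/(-480) = 2143*(-1/1660) + 2416*(-1/480) = -2143/1660 - 151/30 = -6299/996 ≈ -6.3243)
W(t, M) = -37 + M (W(t, M) = -7 + (M - 30) = -7 + (-30 + M) = -37 + M)
v/2160 + A(27, 3)/W(16, -34) = -6299/996/2160 - 36/(-37 - 34) = -6299/996*1/2160 - 36/(-71) = -6299/2151360 - 36*(-1/71) = -6299/2151360 + 36/71 = 77001731/152746560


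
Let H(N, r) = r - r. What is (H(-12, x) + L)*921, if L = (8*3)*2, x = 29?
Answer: 44208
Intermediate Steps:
H(N, r) = 0
L = 48 (L = 24*2 = 48)
(H(-12, x) + L)*921 = (0 + 48)*921 = 48*921 = 44208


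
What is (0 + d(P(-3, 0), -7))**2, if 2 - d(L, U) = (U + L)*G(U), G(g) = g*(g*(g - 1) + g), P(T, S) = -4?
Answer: 14220441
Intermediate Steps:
G(g) = g*(g + g*(-1 + g)) (G(g) = g*(g*(-1 + g) + g) = g*(g + g*(-1 + g)))
d(L, U) = 2 - U**3*(L + U) (d(L, U) = 2 - (U + L)*U**3 = 2 - (L + U)*U**3 = 2 - U**3*(L + U))
(0 + d(P(-3, 0), -7))**2 = (0 + (2 - 1*(-7)**4 - 1*(-4)*(-7)**3))**2 = (0 + (2 - 1*2401 - 1*(-4)*(-343)))**2 = (0 + (2 - 2401 - 1372))**2 = (0 - 3771)**2 = (-3771)**2 = 14220441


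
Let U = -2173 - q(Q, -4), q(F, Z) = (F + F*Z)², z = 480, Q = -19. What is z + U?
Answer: -4942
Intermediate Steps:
U = -5422 (U = -2173 - (-19)²*(1 - 4)² = -2173 - 361*(-3)² = -2173 - 361*9 = -2173 - 1*3249 = -2173 - 3249 = -5422)
z + U = 480 - 5422 = -4942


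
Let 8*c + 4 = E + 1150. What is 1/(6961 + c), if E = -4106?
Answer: 1/6591 ≈ 0.00015172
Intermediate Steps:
c = -370 (c = -½ + (-4106 + 1150)/8 = -½ + (⅛)*(-2956) = -½ - 739/2 = -370)
1/(6961 + c) = 1/(6961 - 370) = 1/6591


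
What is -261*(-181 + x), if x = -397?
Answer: 150858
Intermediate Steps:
-261*(-181 + x) = -261*(-181 - 397) = -261*(-578) = 150858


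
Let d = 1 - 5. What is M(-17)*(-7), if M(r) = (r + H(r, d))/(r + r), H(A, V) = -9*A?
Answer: 28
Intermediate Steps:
d = -4
M(r) = -4 (M(r) = (r - 9*r)/(r + r) = (-8*r)/((2*r)) = (-8*r)*(1/(2*r)) = -4)
M(-17)*(-7) = -4*(-7) = 28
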